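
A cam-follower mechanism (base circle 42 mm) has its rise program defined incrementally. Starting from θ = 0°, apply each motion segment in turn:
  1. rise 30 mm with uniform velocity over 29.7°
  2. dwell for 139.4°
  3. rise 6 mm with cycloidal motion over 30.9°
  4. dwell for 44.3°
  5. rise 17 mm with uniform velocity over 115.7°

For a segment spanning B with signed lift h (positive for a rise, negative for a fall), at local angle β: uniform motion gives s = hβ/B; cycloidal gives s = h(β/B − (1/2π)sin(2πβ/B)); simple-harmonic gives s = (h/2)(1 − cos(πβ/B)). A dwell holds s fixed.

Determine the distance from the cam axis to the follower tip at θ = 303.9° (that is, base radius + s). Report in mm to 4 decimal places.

seg 1 [0°–29.7°] uniform, h=30: full span → s += 30 → s = 30.0000
seg 2 [29.7°–169.1°] dwell: s stays 30.0000
seg 3 [169.1°–200°] cycloidal, h=6: full span → s += 6 → s = 36.0000
seg 4 [200°–244.3°] dwell: s stays 36.0000
seg 5 [244.3°–360°] uniform, h=17: θ=303.9° here. β=59.6, B=115.7. 17·59.6/115.7 = 8.7571 → s = 44.7571
radial distance = base radius + s = 42 + 44.7571 = 86.7571

86.7571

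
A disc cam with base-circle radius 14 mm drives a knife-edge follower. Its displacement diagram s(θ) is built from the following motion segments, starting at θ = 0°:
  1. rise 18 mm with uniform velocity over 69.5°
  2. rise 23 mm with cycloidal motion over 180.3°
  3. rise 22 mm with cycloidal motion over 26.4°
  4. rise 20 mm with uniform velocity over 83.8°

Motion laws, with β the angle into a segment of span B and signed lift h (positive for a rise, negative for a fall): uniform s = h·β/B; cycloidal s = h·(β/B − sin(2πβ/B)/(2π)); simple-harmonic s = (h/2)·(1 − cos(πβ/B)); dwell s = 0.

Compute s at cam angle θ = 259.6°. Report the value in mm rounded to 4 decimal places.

seg 1 [0°–69.5°] uniform, h=18: full span → s += 18 → s = 18.0000
seg 2 [69.5°–249.8°] cycloidal, h=23: full span → s += 23 → s = 41.0000
seg 3 [249.8°–276.2°] cycloidal, h=22: θ=259.6° here. β=9.8, B=26.4. 22·(0.3712 − sin(2π·0.3712)/(2π)) = 5.6326 → s = 46.6326

46.6326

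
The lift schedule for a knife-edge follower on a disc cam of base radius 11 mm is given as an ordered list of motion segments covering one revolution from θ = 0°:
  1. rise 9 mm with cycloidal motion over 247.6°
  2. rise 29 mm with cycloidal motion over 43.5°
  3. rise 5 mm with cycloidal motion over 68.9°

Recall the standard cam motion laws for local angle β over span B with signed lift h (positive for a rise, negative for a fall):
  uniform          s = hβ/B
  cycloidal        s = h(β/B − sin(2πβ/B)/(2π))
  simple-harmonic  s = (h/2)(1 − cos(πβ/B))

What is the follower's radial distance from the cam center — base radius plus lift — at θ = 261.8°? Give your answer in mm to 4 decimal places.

seg 1 [0°–247.6°] cycloidal, h=9: full span → s += 9 → s = 9.0000
seg 2 [247.6°–291.1°] cycloidal, h=29: θ=261.8° here. β=14.2, B=43.5. 29·(0.3264 − sin(2π·0.3264)/(2π)) = 5.3733 → s = 14.3733
radial distance = base radius + s = 11 + 14.3733 = 25.3733

25.3733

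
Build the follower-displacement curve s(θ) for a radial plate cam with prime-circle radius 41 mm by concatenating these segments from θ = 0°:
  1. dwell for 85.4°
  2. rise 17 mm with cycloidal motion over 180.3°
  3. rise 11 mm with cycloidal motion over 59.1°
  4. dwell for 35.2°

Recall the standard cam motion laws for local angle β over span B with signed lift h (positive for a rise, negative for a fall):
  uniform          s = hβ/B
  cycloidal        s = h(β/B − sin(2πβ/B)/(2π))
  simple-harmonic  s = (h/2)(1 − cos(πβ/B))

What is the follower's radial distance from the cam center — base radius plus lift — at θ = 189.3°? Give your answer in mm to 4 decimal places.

seg 1 [0°–85.4°] dwell: s stays 0.0000
seg 2 [85.4°–265.7°] cycloidal, h=17: θ=189.3° here. β=103.9, B=180.3. 17·(0.5763 − sin(2π·0.5763)/(2π)) = 11.0439 → s = 11.0439
radial distance = base radius + s = 41 + 11.0439 = 52.0439

52.0439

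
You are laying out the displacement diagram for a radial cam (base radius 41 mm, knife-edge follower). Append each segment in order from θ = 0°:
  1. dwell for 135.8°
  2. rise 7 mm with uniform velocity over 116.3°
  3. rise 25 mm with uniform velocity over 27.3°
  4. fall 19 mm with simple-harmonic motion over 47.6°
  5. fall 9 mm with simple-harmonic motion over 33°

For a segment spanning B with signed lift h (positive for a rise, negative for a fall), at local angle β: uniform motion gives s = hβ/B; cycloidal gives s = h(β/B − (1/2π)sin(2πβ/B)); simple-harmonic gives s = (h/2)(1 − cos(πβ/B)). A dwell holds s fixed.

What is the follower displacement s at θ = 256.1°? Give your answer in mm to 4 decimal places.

seg 1 [0°–135.8°] dwell: s stays 0.0000
seg 2 [135.8°–252.1°] uniform, h=7: full span → s += 7 → s = 7.0000
seg 3 [252.1°–279.4°] uniform, h=25: θ=256.1° here. β=4, B=27.3. 25·4/27.3 = 3.6630 → s = 10.6630

10.6630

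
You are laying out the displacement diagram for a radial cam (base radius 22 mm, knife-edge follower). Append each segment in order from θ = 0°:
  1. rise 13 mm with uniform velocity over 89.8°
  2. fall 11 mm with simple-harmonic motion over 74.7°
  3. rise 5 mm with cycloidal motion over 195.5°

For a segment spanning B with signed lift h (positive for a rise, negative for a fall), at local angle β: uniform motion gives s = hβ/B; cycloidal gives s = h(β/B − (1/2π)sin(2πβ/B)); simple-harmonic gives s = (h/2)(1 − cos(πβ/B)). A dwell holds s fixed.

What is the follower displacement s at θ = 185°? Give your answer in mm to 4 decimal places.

seg 1 [0°–89.8°] uniform, h=13: full span → s += 13 → s = 13.0000
seg 2 [89.8°–164.5°] simple-harmonic, h=-11: full span → s += -11 → s = 2.0000
seg 3 [164.5°–360°] cycloidal, h=5: θ=185° here. β=20.5, B=195.5. 5·(0.1049 − sin(2π·0.1049)/(2π)) = 0.0371 → s = 2.0371

2.0371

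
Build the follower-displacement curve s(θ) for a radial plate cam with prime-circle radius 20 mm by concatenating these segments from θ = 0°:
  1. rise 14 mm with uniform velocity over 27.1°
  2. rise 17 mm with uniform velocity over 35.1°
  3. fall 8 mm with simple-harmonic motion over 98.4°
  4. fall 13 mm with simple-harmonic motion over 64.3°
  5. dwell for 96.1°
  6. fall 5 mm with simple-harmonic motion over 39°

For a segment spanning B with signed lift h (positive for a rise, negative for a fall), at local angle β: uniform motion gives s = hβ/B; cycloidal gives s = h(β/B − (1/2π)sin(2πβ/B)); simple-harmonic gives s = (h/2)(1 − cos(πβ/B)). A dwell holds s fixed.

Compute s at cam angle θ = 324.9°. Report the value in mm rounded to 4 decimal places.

seg 1 [0°–27.1°] uniform, h=14: full span → s += 14 → s = 14.0000
seg 2 [27.1°–62.2°] uniform, h=17: full span → s += 17 → s = 31.0000
seg 3 [62.2°–160.6°] simple-harmonic, h=-8: full span → s += -8 → s = 23.0000
seg 4 [160.6°–224.9°] simple-harmonic, h=-13: full span → s += -13 → s = 10.0000
seg 5 [224.9°–321°] dwell: s stays 10.0000
seg 6 [321°–360°] simple-harmonic, h=-5: θ=324.9° here. β=3.9, B=39. -5/2·(1 − cos(π·0.1000)) = -0.1224 → s = 9.8776

9.8776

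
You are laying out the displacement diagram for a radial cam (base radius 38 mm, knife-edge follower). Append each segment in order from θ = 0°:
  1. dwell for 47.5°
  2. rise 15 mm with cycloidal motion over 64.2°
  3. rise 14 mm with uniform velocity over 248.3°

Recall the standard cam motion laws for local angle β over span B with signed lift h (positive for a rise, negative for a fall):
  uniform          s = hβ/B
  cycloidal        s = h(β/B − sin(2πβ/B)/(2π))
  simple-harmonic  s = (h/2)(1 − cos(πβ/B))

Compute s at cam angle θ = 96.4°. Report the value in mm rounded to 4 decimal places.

seg 1 [0°–47.5°] dwell: s stays 0.0000
seg 2 [47.5°–111.7°] cycloidal, h=15: θ=96.4° here. β=48.9, B=64.2. 15·(0.7617 − sin(2π·0.7617)/(2π)) = 13.8061 → s = 13.8061

13.8061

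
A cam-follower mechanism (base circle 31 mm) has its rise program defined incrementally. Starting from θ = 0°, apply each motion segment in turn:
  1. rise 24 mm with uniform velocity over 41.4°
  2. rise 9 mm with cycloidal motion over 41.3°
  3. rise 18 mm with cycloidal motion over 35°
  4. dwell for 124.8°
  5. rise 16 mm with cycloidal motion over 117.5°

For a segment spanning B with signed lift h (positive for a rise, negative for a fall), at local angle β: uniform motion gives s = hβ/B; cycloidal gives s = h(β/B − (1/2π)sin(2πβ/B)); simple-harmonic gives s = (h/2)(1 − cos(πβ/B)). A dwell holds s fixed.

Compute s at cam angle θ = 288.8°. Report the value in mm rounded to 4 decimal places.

seg 1 [0°–41.4°] uniform, h=24: full span → s += 24 → s = 24.0000
seg 2 [41.4°–82.7°] cycloidal, h=9: full span → s += 9 → s = 33.0000
seg 3 [82.7°–117.7°] cycloidal, h=18: full span → s += 18 → s = 51.0000
seg 4 [117.7°–242.5°] dwell: s stays 51.0000
seg 5 [242.5°–360°] cycloidal, h=16: θ=288.8° here. β=46.3, B=117.5. 16·(0.3940 − sin(2π·0.3940)/(2π)) = 4.7318 → s = 55.7318

55.7318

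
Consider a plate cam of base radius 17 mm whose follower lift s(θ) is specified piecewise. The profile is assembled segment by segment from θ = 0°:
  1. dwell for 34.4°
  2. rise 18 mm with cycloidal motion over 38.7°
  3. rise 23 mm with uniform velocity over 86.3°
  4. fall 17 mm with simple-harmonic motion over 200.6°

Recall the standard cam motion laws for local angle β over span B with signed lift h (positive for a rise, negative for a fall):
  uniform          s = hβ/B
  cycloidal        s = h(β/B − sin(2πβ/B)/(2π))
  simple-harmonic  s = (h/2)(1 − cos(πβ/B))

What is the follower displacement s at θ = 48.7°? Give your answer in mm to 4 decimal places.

seg 1 [0°–34.4°] dwell: s stays 0.0000
seg 2 [34.4°–73.1°] cycloidal, h=18: θ=48.7° here. β=14.3, B=38.7. 18·(0.3695 − sin(2π·0.3695)/(2π)) = 4.5568 → s = 4.5568

4.5568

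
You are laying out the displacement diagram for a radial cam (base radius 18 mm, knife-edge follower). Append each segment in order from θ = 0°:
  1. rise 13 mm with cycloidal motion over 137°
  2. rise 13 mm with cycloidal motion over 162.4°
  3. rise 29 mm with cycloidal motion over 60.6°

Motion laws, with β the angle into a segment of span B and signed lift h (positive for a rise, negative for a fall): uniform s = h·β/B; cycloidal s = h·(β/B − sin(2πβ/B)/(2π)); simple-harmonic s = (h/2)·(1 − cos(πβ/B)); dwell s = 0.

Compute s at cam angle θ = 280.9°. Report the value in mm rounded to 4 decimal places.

seg 1 [0°–137°] cycloidal, h=13: full span → s += 13 → s = 13.0000
seg 2 [137°–299.4°] cycloidal, h=13: θ=280.9° here. β=143.9, B=162.4. 13·(0.8861 − sin(2π·0.8861)/(2π)) = 12.8768 → s = 25.8768

25.8768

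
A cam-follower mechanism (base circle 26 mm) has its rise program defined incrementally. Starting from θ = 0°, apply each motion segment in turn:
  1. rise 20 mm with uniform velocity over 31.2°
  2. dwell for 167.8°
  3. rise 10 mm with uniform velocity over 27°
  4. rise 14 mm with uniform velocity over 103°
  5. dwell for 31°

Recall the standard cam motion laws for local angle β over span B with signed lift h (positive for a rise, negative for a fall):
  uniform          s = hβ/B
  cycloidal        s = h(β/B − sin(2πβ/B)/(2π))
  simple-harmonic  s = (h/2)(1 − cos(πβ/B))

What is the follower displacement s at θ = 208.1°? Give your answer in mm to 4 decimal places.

seg 1 [0°–31.2°] uniform, h=20: full span → s += 20 → s = 20.0000
seg 2 [31.2°–199°] dwell: s stays 20.0000
seg 3 [199°–226°] uniform, h=10: θ=208.1° here. β=9.1, B=27. 10·9.1/27 = 3.3704 → s = 23.3704

23.3704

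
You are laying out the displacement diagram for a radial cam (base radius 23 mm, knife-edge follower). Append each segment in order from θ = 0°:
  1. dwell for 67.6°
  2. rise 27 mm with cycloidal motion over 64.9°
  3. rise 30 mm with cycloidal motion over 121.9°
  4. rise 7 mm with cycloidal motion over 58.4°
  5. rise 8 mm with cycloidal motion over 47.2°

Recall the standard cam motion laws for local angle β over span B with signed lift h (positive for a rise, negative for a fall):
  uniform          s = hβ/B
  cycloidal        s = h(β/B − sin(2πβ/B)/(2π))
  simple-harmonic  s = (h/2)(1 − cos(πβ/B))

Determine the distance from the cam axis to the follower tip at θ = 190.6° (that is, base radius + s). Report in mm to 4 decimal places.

seg 1 [0°–67.6°] dwell: s stays 0.0000
seg 2 [67.6°–132.5°] cycloidal, h=27: full span → s += 27 → s = 27.0000
seg 3 [132.5°–254.4°] cycloidal, h=30: θ=190.6° here. β=58.1, B=121.9. 30·(0.4766 − sin(2π·0.4766)/(2π)) = 13.5997 → s = 40.5997
radial distance = base radius + s = 23 + 40.5997 = 63.5997

63.5997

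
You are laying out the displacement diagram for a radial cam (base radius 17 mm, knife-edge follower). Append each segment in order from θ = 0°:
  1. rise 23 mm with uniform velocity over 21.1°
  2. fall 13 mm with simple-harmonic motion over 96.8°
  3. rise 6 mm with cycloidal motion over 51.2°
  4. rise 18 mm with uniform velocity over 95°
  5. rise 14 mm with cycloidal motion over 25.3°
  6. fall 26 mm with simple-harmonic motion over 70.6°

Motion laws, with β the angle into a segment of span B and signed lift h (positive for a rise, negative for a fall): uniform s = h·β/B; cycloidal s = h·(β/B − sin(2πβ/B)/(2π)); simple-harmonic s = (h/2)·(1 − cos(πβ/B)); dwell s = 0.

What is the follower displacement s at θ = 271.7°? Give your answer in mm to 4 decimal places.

seg 1 [0°–21.1°] uniform, h=23: full span → s += 23 → s = 23.0000
seg 2 [21.1°–117.9°] simple-harmonic, h=-13: full span → s += -13 → s = 10.0000
seg 3 [117.9°–169.1°] cycloidal, h=6: full span → s += 6 → s = 16.0000
seg 4 [169.1°–264.1°] uniform, h=18: full span → s += 18 → s = 34.0000
seg 5 [264.1°–289.4°] cycloidal, h=14: θ=271.7° here. β=7.6, B=25.3. 14·(0.3004 − sin(2π·0.3004)/(2π)) = 2.0881 → s = 36.0881

36.0881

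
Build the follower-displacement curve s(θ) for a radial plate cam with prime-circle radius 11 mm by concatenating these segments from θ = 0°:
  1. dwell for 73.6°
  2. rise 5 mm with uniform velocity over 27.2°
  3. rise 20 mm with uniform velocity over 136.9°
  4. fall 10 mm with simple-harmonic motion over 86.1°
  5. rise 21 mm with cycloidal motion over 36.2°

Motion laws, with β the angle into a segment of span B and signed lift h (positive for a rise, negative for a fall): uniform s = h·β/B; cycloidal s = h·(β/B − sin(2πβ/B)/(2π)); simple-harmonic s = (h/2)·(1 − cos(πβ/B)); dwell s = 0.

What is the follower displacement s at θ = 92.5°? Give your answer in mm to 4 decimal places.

seg 1 [0°–73.6°] dwell: s stays 0.0000
seg 2 [73.6°–100.8°] uniform, h=5: θ=92.5° here. β=18.9, B=27.2. 5·18.9/27.2 = 3.4743 → s = 3.4743

3.4743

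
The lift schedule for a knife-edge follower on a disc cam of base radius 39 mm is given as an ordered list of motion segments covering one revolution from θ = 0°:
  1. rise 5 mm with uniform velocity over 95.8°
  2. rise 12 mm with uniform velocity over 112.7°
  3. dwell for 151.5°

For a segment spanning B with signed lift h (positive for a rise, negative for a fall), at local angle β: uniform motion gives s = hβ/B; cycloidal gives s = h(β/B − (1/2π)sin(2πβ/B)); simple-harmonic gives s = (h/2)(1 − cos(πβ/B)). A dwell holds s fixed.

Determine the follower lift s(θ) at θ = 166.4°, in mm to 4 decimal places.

seg 1 [0°–95.8°] uniform, h=5: full span → s += 5 → s = 5.0000
seg 2 [95.8°–208.5°] uniform, h=12: θ=166.4° here. β=70.6, B=112.7. 12·70.6/112.7 = 7.5173 → s = 12.5173

12.5173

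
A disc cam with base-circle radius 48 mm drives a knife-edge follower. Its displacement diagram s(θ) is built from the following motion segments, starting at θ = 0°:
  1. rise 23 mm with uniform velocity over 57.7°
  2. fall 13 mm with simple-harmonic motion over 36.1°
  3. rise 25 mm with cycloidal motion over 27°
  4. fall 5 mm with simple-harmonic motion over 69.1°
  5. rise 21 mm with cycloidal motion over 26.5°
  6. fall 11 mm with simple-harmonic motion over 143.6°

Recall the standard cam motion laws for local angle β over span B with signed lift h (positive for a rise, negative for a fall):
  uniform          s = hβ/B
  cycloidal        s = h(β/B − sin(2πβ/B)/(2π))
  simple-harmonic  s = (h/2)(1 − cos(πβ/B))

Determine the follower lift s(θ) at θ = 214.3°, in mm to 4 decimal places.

seg 1 [0°–57.7°] uniform, h=23: full span → s += 23 → s = 23.0000
seg 2 [57.7°–93.8°] simple-harmonic, h=-13: full span → s += -13 → s = 10.0000
seg 3 [93.8°–120.8°] cycloidal, h=25: full span → s += 25 → s = 35.0000
seg 4 [120.8°–189.9°] simple-harmonic, h=-5: full span → s += -5 → s = 30.0000
seg 5 [189.9°–216.4°] cycloidal, h=21: θ=214.3° here. β=24.4, B=26.5. 21·(0.9208 − sin(2π·0.9208)/(2π)) = 20.9321 → s = 50.9321

50.9321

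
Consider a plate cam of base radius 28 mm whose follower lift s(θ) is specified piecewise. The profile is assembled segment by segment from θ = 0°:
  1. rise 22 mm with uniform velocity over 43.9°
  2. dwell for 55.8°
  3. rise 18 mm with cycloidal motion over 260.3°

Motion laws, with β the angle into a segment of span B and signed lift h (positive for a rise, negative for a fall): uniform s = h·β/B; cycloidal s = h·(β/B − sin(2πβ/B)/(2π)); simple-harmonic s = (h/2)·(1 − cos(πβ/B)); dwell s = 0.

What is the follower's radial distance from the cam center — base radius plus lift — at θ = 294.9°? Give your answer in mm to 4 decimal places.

seg 1 [0°–43.9°] uniform, h=22: full span → s += 22 → s = 22.0000
seg 2 [43.9°–99.7°] dwell: s stays 22.0000
seg 3 [99.7°–360°] cycloidal, h=18: θ=294.9° here. β=195.2, B=260.3. 18·(0.7499 − sin(2π·0.7499)/(2π)) = 16.3631 → s = 38.3631
radial distance = base radius + s = 28 + 38.3631 = 66.3631

66.3631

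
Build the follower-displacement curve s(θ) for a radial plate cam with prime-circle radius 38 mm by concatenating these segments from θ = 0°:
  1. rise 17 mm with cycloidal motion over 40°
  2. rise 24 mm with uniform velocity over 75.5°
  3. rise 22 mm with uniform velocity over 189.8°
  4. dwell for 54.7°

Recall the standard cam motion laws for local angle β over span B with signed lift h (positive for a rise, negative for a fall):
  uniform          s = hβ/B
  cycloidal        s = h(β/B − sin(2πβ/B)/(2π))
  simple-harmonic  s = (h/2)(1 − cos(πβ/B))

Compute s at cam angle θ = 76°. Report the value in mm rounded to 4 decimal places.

seg 1 [0°–40°] cycloidal, h=17: full span → s += 17 → s = 17.0000
seg 2 [40°–115.5°] uniform, h=24: θ=76° here. β=36, B=75.5. 24·36/75.5 = 11.4437 → s = 28.4437

28.4437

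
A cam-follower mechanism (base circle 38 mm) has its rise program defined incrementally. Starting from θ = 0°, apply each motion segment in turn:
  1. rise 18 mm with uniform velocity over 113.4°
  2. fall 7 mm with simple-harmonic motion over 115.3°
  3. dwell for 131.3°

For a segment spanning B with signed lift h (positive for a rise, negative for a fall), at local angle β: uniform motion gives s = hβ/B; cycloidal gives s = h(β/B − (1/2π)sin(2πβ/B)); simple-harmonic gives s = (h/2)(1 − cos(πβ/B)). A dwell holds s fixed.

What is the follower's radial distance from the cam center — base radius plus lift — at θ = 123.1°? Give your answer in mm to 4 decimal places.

seg 1 [0°–113.4°] uniform, h=18: full span → s += 18 → s = 18.0000
seg 2 [113.4°–228.7°] simple-harmonic, h=-7: θ=123.1° here. β=9.7, B=115.3. -7/2·(1 − cos(π·0.0841)) = -0.1215 → s = 17.8785
radial distance = base radius + s = 38 + 17.8785 = 55.8785

55.8785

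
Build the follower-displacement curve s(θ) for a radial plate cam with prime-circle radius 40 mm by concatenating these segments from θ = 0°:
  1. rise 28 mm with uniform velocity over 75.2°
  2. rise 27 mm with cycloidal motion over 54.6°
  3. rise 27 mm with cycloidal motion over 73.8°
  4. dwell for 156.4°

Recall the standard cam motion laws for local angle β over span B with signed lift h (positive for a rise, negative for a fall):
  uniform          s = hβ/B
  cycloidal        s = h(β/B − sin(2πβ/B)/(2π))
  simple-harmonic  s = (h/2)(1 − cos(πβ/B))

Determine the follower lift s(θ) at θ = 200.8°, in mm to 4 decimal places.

seg 1 [0°–75.2°] uniform, h=28: full span → s += 28 → s = 28.0000
seg 2 [75.2°–129.8°] cycloidal, h=27: full span → s += 27 → s = 55.0000
seg 3 [129.8°–203.6°] cycloidal, h=27: θ=200.8° here. β=71, B=73.8. 27·(0.9621 − sin(2π·0.9621)/(2π)) = 26.9903 → s = 81.9903

81.9903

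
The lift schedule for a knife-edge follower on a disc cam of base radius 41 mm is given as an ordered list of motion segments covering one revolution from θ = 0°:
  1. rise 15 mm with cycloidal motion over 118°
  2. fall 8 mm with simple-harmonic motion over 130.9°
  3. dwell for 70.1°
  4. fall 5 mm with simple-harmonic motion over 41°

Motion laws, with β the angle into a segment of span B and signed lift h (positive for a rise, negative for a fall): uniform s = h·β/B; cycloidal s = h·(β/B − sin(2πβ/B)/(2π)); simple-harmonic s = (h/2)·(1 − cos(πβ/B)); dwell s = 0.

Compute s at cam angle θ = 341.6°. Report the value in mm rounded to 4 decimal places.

seg 1 [0°–118°] cycloidal, h=15: full span → s += 15 → s = 15.0000
seg 2 [118°–248.9°] simple-harmonic, h=-8: full span → s += -8 → s = 7.0000
seg 3 [248.9°–319°] dwell: s stays 7.0000
seg 4 [319°–360°] simple-harmonic, h=-5: θ=341.6° here. β=22.6, B=41. -5/2·(1 − cos(π·0.5512)) = -2.9005 → s = 4.0995

4.0995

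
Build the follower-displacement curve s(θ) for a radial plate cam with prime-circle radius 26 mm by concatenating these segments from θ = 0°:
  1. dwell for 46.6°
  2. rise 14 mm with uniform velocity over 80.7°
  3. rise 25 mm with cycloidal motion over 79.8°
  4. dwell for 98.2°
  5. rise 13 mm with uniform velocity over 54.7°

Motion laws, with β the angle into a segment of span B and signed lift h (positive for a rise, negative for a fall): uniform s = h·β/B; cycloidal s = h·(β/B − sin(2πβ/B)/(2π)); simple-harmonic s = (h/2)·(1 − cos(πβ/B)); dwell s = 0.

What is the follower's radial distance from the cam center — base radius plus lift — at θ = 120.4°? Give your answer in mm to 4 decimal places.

seg 1 [0°–46.6°] dwell: s stays 0.0000
seg 2 [46.6°–127.3°] uniform, h=14: θ=120.4° here. β=73.8, B=80.7. 14·73.8/80.7 = 12.8030 → s = 12.8030
radial distance = base radius + s = 26 + 12.8030 = 38.8030

38.8030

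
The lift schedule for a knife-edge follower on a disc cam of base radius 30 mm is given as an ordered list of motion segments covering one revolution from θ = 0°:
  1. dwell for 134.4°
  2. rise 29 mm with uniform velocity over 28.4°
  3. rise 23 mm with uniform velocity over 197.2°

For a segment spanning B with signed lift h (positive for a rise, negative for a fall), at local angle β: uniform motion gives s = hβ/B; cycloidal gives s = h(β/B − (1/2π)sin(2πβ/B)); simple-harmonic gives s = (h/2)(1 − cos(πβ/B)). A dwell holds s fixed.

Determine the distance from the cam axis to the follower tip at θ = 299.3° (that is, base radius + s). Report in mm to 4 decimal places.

seg 1 [0°–134.4°] dwell: s stays 0.0000
seg 2 [134.4°–162.8°] uniform, h=29: full span → s += 29 → s = 29.0000
seg 3 [162.8°–360°] uniform, h=23: θ=299.3° here. β=136.5, B=197.2. 23·136.5/197.2 = 15.9204 → s = 44.9204
radial distance = base radius + s = 30 + 44.9204 = 74.9204

74.9204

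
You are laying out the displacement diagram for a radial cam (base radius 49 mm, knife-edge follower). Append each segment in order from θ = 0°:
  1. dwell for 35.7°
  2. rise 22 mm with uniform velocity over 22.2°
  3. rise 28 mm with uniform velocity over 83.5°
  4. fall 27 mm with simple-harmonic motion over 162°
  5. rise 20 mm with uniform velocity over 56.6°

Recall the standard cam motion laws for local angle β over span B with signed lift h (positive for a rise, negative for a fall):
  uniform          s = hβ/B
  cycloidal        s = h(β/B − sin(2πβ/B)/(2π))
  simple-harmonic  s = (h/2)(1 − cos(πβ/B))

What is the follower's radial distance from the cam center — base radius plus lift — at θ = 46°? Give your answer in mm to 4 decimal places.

seg 1 [0°–35.7°] dwell: s stays 0.0000
seg 2 [35.7°–57.9°] uniform, h=22: θ=46° here. β=10.3, B=22.2. 22·10.3/22.2 = 10.2072 → s = 10.2072
radial distance = base radius + s = 49 + 10.2072 = 59.2072

59.2072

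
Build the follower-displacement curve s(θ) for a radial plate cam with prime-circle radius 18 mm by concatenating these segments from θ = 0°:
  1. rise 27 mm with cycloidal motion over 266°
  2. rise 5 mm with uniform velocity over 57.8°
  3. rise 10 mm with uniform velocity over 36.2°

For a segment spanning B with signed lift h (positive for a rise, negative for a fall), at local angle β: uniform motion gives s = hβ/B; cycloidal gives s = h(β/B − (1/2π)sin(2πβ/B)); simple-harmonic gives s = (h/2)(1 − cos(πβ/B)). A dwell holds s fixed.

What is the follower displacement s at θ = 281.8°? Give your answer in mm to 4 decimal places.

seg 1 [0°–266°] cycloidal, h=27: full span → s += 27 → s = 27.0000
seg 2 [266°–323.8°] uniform, h=5: θ=281.8° here. β=15.8, B=57.8. 5·15.8/57.8 = 1.3668 → s = 28.3668

28.3668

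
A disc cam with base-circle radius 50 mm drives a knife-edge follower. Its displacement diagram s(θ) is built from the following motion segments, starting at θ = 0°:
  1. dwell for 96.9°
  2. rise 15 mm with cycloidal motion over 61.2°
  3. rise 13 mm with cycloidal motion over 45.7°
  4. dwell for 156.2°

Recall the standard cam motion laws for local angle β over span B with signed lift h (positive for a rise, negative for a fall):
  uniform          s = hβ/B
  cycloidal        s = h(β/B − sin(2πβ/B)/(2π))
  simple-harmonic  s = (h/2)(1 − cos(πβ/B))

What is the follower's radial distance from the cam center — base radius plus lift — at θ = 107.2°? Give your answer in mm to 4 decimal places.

seg 1 [0°–96.9°] dwell: s stays 0.0000
seg 2 [96.9°–158.1°] cycloidal, h=15: θ=107.2° here. β=10.3, B=61.2. 15·(0.1683 − sin(2π·0.1683)/(2π)) = 0.4449 → s = 0.4449
radial distance = base radius + s = 50 + 0.4449 = 50.4449

50.4449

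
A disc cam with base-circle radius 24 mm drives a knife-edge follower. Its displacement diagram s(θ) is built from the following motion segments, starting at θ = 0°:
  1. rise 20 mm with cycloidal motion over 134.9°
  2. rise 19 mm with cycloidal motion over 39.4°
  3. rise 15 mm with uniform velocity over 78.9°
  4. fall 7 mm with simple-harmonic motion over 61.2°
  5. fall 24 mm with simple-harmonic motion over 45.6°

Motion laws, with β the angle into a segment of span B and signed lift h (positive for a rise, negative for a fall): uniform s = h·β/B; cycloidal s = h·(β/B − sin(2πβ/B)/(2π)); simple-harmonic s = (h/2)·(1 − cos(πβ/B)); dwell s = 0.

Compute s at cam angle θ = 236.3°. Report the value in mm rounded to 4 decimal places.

seg 1 [0°–134.9°] cycloidal, h=20: full span → s += 20 → s = 20.0000
seg 2 [134.9°–174.3°] cycloidal, h=19: full span → s += 19 → s = 39.0000
seg 3 [174.3°–253.2°] uniform, h=15: θ=236.3° here. β=62, B=78.9. 15·62/78.9 = 11.7871 → s = 50.7871

50.7871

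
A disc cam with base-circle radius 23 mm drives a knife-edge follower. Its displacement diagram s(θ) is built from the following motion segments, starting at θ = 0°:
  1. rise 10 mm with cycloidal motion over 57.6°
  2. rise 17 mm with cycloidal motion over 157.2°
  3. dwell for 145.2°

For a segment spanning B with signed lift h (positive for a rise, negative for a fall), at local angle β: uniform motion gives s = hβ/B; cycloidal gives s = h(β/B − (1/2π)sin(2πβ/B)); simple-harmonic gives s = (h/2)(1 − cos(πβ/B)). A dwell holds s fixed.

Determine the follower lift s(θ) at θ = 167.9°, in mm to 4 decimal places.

seg 1 [0°–57.6°] cycloidal, h=10: full span → s += 10 → s = 10.0000
seg 2 [57.6°–214.8°] cycloidal, h=17: θ=167.9° here. β=110.3, B=157.2. 17·(0.7017 − sin(2π·0.7017)/(2π)) = 14.5099 → s = 24.5099

24.5099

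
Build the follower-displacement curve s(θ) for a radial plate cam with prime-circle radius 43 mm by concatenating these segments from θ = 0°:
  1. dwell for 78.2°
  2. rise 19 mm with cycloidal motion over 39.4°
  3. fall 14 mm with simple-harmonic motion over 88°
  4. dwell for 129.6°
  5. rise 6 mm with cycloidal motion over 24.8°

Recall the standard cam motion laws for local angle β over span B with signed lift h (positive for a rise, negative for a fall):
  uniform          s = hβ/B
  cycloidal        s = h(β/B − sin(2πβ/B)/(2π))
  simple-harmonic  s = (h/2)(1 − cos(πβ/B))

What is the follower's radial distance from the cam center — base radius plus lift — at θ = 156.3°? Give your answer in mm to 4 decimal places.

seg 1 [0°–78.2°] dwell: s stays 0.0000
seg 2 [78.2°–117.6°] cycloidal, h=19: full span → s += 19 → s = 19.0000
seg 3 [117.6°–205.6°] simple-harmonic, h=-14: θ=156.3° here. β=38.7, B=88. -14/2·(1 − cos(π·0.4398)) = -5.6834 → s = 13.3166
radial distance = base radius + s = 43 + 13.3166 = 56.3166

56.3166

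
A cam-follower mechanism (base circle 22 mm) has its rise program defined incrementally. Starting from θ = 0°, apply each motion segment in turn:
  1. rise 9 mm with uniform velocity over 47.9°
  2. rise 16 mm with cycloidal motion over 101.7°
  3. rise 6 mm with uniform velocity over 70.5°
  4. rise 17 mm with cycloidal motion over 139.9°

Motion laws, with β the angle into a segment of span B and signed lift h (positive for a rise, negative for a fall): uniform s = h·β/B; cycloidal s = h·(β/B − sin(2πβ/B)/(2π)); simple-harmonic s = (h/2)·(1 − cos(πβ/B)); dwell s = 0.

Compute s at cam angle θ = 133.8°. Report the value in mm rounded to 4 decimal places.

seg 1 [0°–47.9°] uniform, h=9: full span → s += 9 → s = 9.0000
seg 2 [47.9°–149.6°] cycloidal, h=16: θ=133.8° here. β=85.9, B=101.7. 16·(0.8446 − sin(2π·0.8446)/(2π)) = 15.6236 → s = 24.6236

24.6236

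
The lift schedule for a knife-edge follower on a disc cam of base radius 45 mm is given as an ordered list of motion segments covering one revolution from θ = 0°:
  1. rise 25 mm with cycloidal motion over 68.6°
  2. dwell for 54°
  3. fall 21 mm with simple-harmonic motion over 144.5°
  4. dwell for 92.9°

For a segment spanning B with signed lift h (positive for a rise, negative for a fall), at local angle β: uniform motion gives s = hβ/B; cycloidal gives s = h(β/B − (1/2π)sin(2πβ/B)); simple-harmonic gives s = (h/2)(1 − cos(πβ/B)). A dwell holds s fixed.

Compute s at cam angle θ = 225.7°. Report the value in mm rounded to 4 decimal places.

seg 1 [0°–68.6°] cycloidal, h=25: full span → s += 25 → s = 25.0000
seg 2 [68.6°–122.6°] dwell: s stays 25.0000
seg 3 [122.6°–267.1°] simple-harmonic, h=-21: θ=225.7° here. β=103.1, B=144.5. -21/2·(1 − cos(π·0.7135)) = -17.0262 → s = 7.9738

7.9738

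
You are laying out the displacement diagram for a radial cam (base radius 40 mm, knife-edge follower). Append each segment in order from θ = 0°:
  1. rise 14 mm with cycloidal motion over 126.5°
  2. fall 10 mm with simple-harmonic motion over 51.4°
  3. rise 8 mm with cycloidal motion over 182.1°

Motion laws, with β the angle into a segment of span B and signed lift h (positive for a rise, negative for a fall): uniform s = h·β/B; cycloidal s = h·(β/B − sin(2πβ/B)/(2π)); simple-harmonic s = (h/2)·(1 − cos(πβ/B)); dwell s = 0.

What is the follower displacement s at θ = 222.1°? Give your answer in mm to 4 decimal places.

seg 1 [0°–126.5°] cycloidal, h=14: full span → s += 14 → s = 14.0000
seg 2 [126.5°–177.9°] simple-harmonic, h=-10: full span → s += -10 → s = 4.0000
seg 3 [177.9°–360°] cycloidal, h=8: θ=222.1° here. β=44.2, B=182.1. 8·(0.2427 − sin(2π·0.2427)/(2π)) = 0.6699 → s = 4.6699

4.6699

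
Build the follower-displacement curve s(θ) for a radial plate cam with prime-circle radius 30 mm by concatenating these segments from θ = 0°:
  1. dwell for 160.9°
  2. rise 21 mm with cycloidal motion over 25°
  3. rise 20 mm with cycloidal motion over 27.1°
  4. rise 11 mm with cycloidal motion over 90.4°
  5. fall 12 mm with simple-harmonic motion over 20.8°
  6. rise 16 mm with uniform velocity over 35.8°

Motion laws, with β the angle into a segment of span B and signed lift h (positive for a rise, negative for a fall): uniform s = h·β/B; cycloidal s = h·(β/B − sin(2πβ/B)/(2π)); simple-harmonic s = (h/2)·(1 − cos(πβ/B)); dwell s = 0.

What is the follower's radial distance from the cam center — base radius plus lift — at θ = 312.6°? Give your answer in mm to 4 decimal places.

seg 1 [0°–160.9°] dwell: s stays 0.0000
seg 2 [160.9°–185.9°] cycloidal, h=21: full span → s += 21 → s = 21.0000
seg 3 [185.9°–213°] cycloidal, h=20: full span → s += 20 → s = 41.0000
seg 4 [213°–303.4°] cycloidal, h=11: full span → s += 11 → s = 52.0000
seg 5 [303.4°–324.2°] simple-harmonic, h=-12: θ=312.6° here. β=9.2, B=20.8. -12/2·(1 − cos(π·0.4423)) = -4.9185 → s = 47.0815
radial distance = base radius + s = 30 + 47.0815 = 77.0815

77.0815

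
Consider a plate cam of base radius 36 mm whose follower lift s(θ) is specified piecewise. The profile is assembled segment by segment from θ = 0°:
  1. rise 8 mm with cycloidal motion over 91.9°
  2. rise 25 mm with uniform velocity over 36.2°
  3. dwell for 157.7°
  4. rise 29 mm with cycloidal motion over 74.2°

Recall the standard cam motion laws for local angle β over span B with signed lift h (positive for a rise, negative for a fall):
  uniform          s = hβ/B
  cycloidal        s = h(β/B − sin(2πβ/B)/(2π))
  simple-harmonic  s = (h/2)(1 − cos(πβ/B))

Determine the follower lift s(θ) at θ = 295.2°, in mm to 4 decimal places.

seg 1 [0°–91.9°] cycloidal, h=8: full span → s += 8 → s = 8.0000
seg 2 [91.9°–128.1°] uniform, h=25: full span → s += 25 → s = 33.0000
seg 3 [128.1°–285.8°] dwell: s stays 33.0000
seg 4 [285.8°–360°] cycloidal, h=29: θ=295.2° here. β=9.4, B=74.2. 29·(0.1267 − sin(2π·0.1267)/(2π)) = 0.3758 → s = 33.3758

33.3758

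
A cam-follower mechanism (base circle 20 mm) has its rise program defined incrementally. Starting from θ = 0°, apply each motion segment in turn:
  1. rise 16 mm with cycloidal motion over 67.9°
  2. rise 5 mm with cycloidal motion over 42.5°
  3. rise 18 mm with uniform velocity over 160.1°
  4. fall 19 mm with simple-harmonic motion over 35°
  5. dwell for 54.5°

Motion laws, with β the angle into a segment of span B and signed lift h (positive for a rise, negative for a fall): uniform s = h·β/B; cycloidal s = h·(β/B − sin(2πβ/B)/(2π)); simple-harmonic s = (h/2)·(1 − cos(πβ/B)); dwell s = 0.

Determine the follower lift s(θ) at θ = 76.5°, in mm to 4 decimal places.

seg 1 [0°–67.9°] cycloidal, h=16: full span → s += 16 → s = 16.0000
seg 2 [67.9°–110.4°] cycloidal, h=5: θ=76.5° here. β=8.6, B=42.5. 5·(0.2024 − sin(2π·0.2024)/(2π)) = 0.2514 → s = 16.2514

16.2514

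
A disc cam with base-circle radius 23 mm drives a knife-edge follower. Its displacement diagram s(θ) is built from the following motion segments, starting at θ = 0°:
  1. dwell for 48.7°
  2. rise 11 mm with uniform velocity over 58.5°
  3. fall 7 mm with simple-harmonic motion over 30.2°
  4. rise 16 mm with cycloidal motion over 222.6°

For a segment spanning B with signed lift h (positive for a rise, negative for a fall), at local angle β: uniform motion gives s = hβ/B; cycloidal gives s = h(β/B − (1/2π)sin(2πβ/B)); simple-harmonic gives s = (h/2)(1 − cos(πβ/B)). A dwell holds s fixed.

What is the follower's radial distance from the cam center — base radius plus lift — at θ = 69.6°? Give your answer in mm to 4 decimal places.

seg 1 [0°–48.7°] dwell: s stays 0.0000
seg 2 [48.7°–107.2°] uniform, h=11: θ=69.6° here. β=20.9, B=58.5. 11·20.9/58.5 = 3.9299 → s = 3.9299
radial distance = base radius + s = 23 + 3.9299 = 26.9299

26.9299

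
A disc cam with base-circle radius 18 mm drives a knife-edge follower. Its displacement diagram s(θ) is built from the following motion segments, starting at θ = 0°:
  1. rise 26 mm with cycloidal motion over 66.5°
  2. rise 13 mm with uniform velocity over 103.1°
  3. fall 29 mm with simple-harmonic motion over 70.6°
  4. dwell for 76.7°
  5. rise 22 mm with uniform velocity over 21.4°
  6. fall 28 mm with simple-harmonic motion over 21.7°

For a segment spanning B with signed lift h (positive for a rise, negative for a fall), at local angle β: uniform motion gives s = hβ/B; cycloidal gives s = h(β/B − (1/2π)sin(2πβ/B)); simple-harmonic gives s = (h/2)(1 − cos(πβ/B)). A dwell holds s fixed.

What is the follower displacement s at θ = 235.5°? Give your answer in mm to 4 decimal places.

seg 1 [0°–66.5°] cycloidal, h=26: full span → s += 26 → s = 26.0000
seg 2 [66.5°–169.6°] uniform, h=13: full span → s += 13 → s = 39.0000
seg 3 [169.6°–240.2°] simple-harmonic, h=-29: θ=235.5° here. β=65.9, B=70.6. -29/2·(1 − cos(π·0.9334)) = -28.6840 → s = 10.3160

10.3160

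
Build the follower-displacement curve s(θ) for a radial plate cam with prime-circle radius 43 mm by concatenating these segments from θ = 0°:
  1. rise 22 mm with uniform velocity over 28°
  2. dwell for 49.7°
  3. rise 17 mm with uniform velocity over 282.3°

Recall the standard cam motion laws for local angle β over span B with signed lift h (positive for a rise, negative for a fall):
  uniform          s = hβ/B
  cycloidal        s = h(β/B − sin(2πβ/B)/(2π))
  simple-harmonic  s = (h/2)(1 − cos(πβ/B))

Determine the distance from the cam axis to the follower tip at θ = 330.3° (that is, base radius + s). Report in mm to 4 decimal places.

seg 1 [0°–28°] uniform, h=22: full span → s += 22 → s = 22.0000
seg 2 [28°–77.7°] dwell: s stays 22.0000
seg 3 [77.7°–360°] uniform, h=17: θ=330.3° here. β=252.6, B=282.3. 17·252.6/282.3 = 15.2115 → s = 37.2115
radial distance = base radius + s = 43 + 37.2115 = 80.2115

80.2115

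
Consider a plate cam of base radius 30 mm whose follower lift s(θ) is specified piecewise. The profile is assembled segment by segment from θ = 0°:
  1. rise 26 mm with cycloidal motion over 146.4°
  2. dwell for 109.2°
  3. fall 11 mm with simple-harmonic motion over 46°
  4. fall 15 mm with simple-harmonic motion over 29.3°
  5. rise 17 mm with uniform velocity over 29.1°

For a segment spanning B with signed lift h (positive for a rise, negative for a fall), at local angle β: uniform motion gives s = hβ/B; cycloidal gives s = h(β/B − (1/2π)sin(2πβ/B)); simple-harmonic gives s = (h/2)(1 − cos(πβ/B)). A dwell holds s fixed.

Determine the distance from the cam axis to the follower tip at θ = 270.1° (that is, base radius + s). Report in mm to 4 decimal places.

seg 1 [0°–146.4°] cycloidal, h=26: full span → s += 26 → s = 26.0000
seg 2 [146.4°–255.6°] dwell: s stays 26.0000
seg 3 [255.6°–301.6°] simple-harmonic, h=-11: θ=270.1° here. β=14.5, B=46. -11/2·(1 − cos(π·0.3152)) = -2.4835 → s = 23.5165
radial distance = base radius + s = 30 + 23.5165 = 53.5165

53.5165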